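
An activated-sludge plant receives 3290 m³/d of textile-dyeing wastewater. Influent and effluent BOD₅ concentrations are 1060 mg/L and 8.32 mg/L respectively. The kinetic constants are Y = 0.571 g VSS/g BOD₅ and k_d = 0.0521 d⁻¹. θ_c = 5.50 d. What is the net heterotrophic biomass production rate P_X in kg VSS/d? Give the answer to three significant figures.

P_X ≈ 1540 kg VSS/d

The observed yield is Y_obs = Y/(1 + k_d·θ_c) = 0.571 / (1 + 0.0521 × 5.50) = 0.571 / 1.287 = 0.4438 g VSS per g BOD₅ removed.
Mass of BOD₅ removed per day: Q(S₀ − S) = 3290 × 1052 g/m³ = 3460 kg/d.
Biomass produced: P_X = Y_obs·Q·ΔS = 0.4438 × 3460 ≈ 1536 kg VSS/d.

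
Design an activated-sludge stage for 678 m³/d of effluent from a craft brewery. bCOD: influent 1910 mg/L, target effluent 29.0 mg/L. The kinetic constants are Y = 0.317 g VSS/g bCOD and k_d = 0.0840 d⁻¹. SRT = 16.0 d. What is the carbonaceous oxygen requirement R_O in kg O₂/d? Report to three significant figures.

The observed yield is Y_obs = Y/(1 + k_d·θ_c) = 0.317 / (1 + 0.0840 × 16.0) = 0.317 / 2.344 = 0.1352 g VSS per g bCOD removed.
Substrate removed = Q·(S₀ − S) = 678 m³/d × (1910 − 29.0) g/m³ = 1.28×10^6 g/d = 1275 kg/d.
Net sludge production P_X = 0.1352 × 1275 = 172.5 kg VSS/d.
R_O = Q·(S₀ − S) − 1.42·P_X = 1275 − 1.42 × 172.5 = 1030 kg O₂/d.

R_O ≈ 1030 kg O₂/d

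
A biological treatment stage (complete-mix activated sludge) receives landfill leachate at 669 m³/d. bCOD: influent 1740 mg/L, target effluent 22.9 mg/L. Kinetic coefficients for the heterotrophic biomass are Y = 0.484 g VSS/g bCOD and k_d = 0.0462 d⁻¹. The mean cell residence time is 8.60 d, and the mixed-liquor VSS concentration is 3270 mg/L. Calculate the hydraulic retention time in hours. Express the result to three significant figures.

Steady-state biomass mass balance: V·X·(1 + k_d·θ_c) = Y·Q·(S₀ − S)·θ_c, so V = 0.484 × 669 × (1740 − 22.9) × 8.60 / [3270 × (1 + 0.0462 × 8.60)] = 4.78×10^6 / 4569 = 1046 m³.
Hydraulic retention time τ = V/Q = 1046 / 669 = 1.564 d = 37.54 h.

τ ≈ 37.5 h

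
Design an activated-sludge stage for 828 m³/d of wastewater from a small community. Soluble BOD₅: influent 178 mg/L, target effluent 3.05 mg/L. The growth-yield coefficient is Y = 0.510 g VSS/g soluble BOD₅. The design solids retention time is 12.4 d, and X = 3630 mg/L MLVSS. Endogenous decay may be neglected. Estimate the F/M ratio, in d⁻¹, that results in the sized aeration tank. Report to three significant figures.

F/M ≈ 0.161 d⁻¹

Biomass mass balance (decay neglected): V·X = Y·Q·(S₀ − S)·θ_c, so V = 0.510 × 828 × (178 − 3.05) × 12.4 / 3630 = 252.4 m³.
F/M = Q·S₀ / (V·X) = 828 × 178 / (252.4 × 3630) = 0.1609 g soluble BOD₅·(g VSS·d)⁻¹.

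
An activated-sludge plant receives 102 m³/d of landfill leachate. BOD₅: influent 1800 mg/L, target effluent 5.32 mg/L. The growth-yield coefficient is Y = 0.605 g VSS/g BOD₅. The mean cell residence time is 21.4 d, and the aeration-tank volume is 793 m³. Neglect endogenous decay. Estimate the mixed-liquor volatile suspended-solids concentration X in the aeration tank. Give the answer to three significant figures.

X ≈ 2990 mg/L

From V·X = Y·Q·(S₀ − S)·θ_c (decay neglected): X = 0.605 × 102 × (1800 − 5.32) × 21.4 / 793 = 2989 mg/L.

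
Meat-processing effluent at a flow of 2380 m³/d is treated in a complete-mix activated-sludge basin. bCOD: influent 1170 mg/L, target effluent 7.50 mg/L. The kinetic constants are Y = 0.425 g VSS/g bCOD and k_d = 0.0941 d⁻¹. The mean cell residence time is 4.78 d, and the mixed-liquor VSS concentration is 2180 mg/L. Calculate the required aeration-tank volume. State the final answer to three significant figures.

V ≈ 1780 m³

From the SRT design equation V = Y Q (S₀−S) θ_c / [X (1 + k_d θ_c)] = 0.425 × 2380 × (1170 − 7.50) × 4.78 / [2180 × (1 + 0.0941 × 4.78)] = 5.62×10^6 / 3161 = 1778 m³.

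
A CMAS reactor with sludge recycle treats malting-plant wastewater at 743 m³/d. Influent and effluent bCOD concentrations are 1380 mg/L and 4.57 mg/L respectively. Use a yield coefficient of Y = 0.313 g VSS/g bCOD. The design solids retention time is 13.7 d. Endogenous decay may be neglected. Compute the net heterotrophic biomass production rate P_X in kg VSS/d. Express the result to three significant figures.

No decay correction is needed, so Y_obs = Y = 0.313.
Q·(S₀ − S) = 743 × (1380 − 4.57) × 10⁻³ = 1022 kg/d removed.
Net biomass production P_X = Y_obs × Q·(S₀ − S) = 0.3130 × 1022 = 319.9 kg VSS/d.

P_X ≈ 320 kg VSS/d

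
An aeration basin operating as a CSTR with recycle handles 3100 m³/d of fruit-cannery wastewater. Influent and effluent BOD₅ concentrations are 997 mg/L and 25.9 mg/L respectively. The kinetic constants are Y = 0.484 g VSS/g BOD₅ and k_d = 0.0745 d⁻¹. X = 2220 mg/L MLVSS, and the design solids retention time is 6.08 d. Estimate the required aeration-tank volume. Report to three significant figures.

Steady-state biomass mass balance: V·X·(1 + k_d·θ_c) = Y·Q·(S₀ − S)·θ_c, so V = 0.484 × 3100 × (997 − 25.9) × 6.08 / [2220 × (1 + 0.0745 × 6.08)] = 8.86×10^6 / 3226 = 2746 m³.

V ≈ 2750 m³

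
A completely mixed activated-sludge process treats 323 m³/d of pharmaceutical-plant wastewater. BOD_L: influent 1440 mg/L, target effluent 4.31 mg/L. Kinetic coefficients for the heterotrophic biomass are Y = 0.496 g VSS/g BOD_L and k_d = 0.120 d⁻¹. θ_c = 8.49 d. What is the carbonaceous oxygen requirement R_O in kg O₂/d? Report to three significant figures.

Y_obs = Y / (1 + k_d θ_c) = 0.496 / (1 + 0.120 × 8.49) = 0.496 / 2.019 = 0.2457.
Q·(S₀ − S) = 323 × (1440 − 4.31) × 10⁻³ = 463.7 kg/d removed.
Biomass synthesised: P_X = Y_obs × 463.7 = 113.9 kg VSS/d.
R_O = Q·ΔS − 1.42 P_X = 463.7 − 161.8 = 301.9 kg O₂/d.

R_O ≈ 302 kg O₂/d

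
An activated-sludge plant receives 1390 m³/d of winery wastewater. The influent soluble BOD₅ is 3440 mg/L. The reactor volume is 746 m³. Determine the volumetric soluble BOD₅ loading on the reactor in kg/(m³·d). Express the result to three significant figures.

L_v ≈ 6.41 kg soluble BOD₅/(m³·d)

L_v = Q S₀ / V = 1390 × 3440 × 10⁻³ / 746.0 = 6.410 kg/(m³·d).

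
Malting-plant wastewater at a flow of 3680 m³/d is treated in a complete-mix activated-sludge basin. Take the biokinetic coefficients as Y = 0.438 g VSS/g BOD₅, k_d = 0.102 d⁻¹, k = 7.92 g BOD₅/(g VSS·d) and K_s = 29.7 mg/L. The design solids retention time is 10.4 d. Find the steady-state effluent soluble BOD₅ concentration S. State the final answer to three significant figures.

From the Monod/SRT balance for a CMAS, S = K_s·(1+k_d θ_c)/[θ_c·(Y k − k_d) − 1] = 29.7 × (1 + 0.102 × 10.4) / [10.4 × (0.438 × 7.92 − 0.102) − 1] = 61.21 / 34.02 = 1.799 mg/L.

S ≈ 1.80 mg/L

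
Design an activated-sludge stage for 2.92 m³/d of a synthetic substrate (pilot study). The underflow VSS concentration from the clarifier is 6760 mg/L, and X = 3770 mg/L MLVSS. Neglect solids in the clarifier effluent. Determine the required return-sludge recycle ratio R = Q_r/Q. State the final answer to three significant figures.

R ≈ 1.26

Solids balance on the clarifier gives (1+R)X = R·X_r, so R = X/(X_r − X) = 3770 / (6760 − 3770) = 1.261.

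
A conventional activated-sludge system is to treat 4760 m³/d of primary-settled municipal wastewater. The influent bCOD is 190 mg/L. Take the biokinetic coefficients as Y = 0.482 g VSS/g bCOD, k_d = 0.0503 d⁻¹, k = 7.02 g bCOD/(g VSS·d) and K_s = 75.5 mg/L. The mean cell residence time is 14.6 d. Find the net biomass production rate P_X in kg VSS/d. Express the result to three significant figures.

P_X ≈ 248 kg VSS/d

From the Monod/SRT balance for a CMAS, S = K_s·(1+k_d θ_c)/[θ_c·(Y k − k_d) − 1] = 75.5 × (1 + 0.0503 × 14.6) / [14.6 × (0.482 × 7.02 − 0.0503) − 1] = 130.9 / 47.67 = 2.747 mg/L.
Y_obs = Y / (1 + k_d θ_c) = 0.482 / (1 + 0.0503 × 14.6) = 0.482 / 1.734 = 0.2779.
Substrate removed = Q·(S₀ − S) = 4760 m³/d × (190 − 2.75) g/m³ = 8.91×10^5 g/d = 891.3 kg/d.
P_X = Y_obs · Q(S₀ − S) = 0.2779 × 891.3 = 247.7 kg VSS/d.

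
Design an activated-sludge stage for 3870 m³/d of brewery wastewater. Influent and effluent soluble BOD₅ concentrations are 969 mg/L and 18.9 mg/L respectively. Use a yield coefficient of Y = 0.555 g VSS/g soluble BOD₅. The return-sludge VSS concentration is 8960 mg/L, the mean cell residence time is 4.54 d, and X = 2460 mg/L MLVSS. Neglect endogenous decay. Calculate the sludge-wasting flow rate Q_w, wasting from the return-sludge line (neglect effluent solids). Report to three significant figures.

Q_w ≈ 228 m³/d

V·X = Y·Q·ΔS·θ_c gives V = 0.555 × 3870 × (969 − 18.9) × 4.54 / 2460 = 3766 m³.
θ_c = V·X/(Q_w·X_r) when wasting from the recycle, so Q_w = V·X/(θ_c·X_r) = 3766 × 2460 / (4.54 × 8960) = 227.8 m³/d.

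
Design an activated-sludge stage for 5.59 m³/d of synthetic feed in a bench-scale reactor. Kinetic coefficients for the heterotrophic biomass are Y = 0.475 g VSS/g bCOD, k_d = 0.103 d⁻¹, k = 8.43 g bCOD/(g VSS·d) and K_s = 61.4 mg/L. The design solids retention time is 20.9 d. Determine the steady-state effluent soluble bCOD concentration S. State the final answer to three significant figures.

For a completely mixed reactor with recycle the Lawrence–McCarty relation gives S = K_s·(1 + k_d·θ_c) / [θ_c·(Y·k − k_d) − 1] = 61.4 × (1 + 0.103 × 20.9) / [20.9 × (0.475 × 8.43 − 0.103) − 1] = 193.6 / 80.54 = 2.404 mg/L.

S ≈ 2.40 mg/L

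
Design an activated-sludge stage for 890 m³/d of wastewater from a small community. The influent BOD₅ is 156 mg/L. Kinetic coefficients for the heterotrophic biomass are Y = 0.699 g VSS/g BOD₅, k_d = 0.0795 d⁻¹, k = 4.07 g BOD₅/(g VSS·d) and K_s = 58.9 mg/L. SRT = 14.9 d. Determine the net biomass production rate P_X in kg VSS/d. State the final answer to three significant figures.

Effluent substrate depends only on kinetics and SRT: S = K_s(1 + k_d θ_c) / [θ_c(Yk − k_d) − 1] = 58.9 × (1 + 0.0795 × 14.9) / [14.9 × (0.699 × 4.07 − 0.0795) − 1] = 128.7 / 40.20 = 3.200 mg/L.
Y_obs = Y / (1 + k_d θ_c) = 0.699 / (1 + 0.0795 × 14.9) = 0.699 / 2.185 = 0.3200.
Mass of BOD₅ removed per day: Q(S₀ − S) = 890 × 152.8 g/m³ = 136.0 kg/d.
Biomass produced: P_X = Y_obs·Q·ΔS = 0.3200 × 136.0 ≈ 43.51 kg VSS/d.

P_X ≈ 43.5 kg VSS/d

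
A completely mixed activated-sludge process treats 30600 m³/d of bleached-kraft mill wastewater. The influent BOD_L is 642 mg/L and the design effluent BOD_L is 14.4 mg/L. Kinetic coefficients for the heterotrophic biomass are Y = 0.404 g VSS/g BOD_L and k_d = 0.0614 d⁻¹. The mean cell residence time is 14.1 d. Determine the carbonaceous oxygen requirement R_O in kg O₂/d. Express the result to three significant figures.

R_O ≈ 13300 kg O₂/d

Y_obs = Y / (1 + k_d θ_c) = 0.404 / (1 + 0.0614 × 14.1) = 0.404 / 1.866 = 0.2165.
Q·(S₀ − S) = 30600 × (642 − 14.4) × 10⁻³ = 19205 kg/d removed.
Biomass synthesised: P_X = Y_obs × 19205 = 4158 kg VSS/d.
Carbonaceous O₂ demand = substrate oxidised − cell-mass equivalent = 19205 − 1.42 × 4158 = 13300 kg O₂/d.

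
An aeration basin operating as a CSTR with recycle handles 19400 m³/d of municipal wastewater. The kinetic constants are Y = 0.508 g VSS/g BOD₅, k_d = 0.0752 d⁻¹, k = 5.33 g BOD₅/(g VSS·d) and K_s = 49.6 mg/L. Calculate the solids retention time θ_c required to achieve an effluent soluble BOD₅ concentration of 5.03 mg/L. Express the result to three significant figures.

From 1/θ_c = Y·k·S/(K_s + S) − k_d: Y·k·S/(K_s+S) = 0.508 × 5.33 × 5.03 / (49.6 + 5.03) = 0.2493 d⁻¹.
1/θ_c = 0.2493 − 0.0752 = 0.1741 d⁻¹, so θ_c = 5.744 d.

θ_c ≈ 5.74 d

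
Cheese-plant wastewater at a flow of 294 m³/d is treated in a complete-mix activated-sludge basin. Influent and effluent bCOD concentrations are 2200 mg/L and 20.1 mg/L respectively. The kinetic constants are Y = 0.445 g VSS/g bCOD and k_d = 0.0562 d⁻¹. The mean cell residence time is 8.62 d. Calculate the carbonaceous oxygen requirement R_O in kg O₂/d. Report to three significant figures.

Y_obs = Y / (1 + k_d θ_c) = 0.445 / (1 + 0.0562 × 8.62) = 0.445 / 1.484 = 0.2998.
Substrate removed = Q·(S₀ − S) = 294 m³/d × (2200 − 20.1) g/m³ = 6.41×10^5 g/d = 640.9 kg/d.
Net sludge production P_X = 0.2998 × 640.9 = 192.1 kg VSS/d.
R_O = Q·ΔS − 1.42 P_X = 640.9 − 272.8 = 368.1 kg O₂/d.

R_O ≈ 368 kg O₂/d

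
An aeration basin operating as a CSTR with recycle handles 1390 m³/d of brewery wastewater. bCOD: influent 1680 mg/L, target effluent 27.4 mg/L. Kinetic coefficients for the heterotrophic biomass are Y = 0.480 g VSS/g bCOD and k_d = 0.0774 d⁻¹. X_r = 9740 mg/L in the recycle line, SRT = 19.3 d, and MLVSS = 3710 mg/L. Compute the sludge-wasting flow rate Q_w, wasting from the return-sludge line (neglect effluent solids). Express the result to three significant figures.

Rearranging the biomass balance for a CMAS with decay, V = Y·Q·ΔS·θ_c / [X·(1+k_d θ_c)] = 0.480 × 1390 × (1680 − 27.4) × 19.3 / [3710 × (1 + 0.0774 × 19.3)] = 2.13×10^7 / 9252 = 2300 m³.
Q_w = (V·X)/(θ_c X_r) = 2300 × 3710 / (19.3 × 9740) = 45.39 m³/d.

Q_w ≈ 45.4 m³/d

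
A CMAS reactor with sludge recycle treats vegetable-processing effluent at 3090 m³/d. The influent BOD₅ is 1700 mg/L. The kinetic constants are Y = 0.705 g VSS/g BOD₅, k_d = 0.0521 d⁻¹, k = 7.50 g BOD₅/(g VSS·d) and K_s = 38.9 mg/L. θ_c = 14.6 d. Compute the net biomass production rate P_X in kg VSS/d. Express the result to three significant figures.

P_X ≈ 2100 kg VSS/d

From the Monod/SRT balance for a CMAS, S = K_s·(1+k_d θ_c)/[θ_c·(Y k − k_d) − 1] = 38.9 × (1 + 0.0521 × 14.6) / [14.6 × (0.705 × 7.50 − 0.0521) − 1] = 68.49 / 75.44 = 0.9079 mg/L.
Y_obs = Y / (1 + k_d θ_c) = 0.705 / (1 + 0.0521 × 14.6) = 0.705 / 1.761 = 0.4004.
Mass of BOD₅ removed per day: Q(S₀ − S) = 3090 × 1699 g/m³ = 5250 kg/d.
Biomass produced: P_X = Y_obs·Q·ΔS = 0.4004 × 5250 ≈ 2102 kg VSS/d.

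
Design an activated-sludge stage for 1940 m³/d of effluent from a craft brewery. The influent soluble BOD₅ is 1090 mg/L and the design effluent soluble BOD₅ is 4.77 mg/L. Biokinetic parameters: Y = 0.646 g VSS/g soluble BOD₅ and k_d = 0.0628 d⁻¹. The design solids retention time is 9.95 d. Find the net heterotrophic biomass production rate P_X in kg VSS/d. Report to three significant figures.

P_X ≈ 837 kg VSS/d

Correct the yield for decay: Y_obs = Y/(1 + k_d θ_c) = 0.646 / (1 + 0.0628 × 9.95) = 0.646 / 1.625 = 0.3976.
Q·(S₀ − S) = 1940 × (1090 − 4.77) × 10⁻³ = 2105 kg/d removed.
Net biomass production P_X = Y_obs × Q·(S₀ − S) = 0.3976 × 2105 = 837.0 kg VSS/d.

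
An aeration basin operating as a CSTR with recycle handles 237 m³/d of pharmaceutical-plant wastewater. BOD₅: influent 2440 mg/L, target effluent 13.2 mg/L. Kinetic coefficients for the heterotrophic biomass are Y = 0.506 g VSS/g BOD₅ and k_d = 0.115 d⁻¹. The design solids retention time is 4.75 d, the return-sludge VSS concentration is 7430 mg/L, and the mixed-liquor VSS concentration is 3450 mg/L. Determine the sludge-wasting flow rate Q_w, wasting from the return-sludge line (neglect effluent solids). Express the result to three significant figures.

Rearranging the biomass balance for a CMAS with decay, V = Y·Q·ΔS·θ_c / [X·(1+k_d θ_c)] = 0.506 × 237 × (2440 − 13.2) × 4.75 / [3450 × (1 + 0.115 × 4.75)] = 1.38×10^6 / 5335 = 259.1 m³.
Q_w = (V·X)/(θ_c X_r) = 259.1 × 3450 / (4.75 × 7430) = 25.33 m³/d.

Q_w ≈ 25.3 m³/d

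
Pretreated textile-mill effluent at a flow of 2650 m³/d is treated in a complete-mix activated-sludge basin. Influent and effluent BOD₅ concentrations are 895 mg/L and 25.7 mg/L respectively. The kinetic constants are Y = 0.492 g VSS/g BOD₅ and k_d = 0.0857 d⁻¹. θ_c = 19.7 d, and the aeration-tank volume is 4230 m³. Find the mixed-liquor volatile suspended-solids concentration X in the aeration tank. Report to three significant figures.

From V·X·(1 + k_d·θ_c) = Y·Q·(S₀ − S)·θ_c: X = 0.492 × 2650 × (895 − 25.7) × 19.7 / [4230 × (1 + 0.0857 × 19.7)] = 1963 mg/L.

X ≈ 1960 mg/L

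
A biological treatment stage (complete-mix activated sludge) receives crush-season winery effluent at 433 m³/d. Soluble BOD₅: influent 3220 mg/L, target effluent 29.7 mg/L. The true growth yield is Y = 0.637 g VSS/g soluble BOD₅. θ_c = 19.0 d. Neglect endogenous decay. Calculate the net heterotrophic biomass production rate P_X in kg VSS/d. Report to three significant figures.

Since k_d ≈ 0, Y_obs = Y = 0.637 g VSS/g soluble BOD₅.
ΔS = 3220 − 29.7 = 3190 mg/L, so the substrate removal rate is 433 × 3190/1000 = 1381 kg soluble BOD₅/d.
Biomass produced: P_X = Y_obs·Q·ΔS = 0.6370 × 1381 ≈ 880.0 kg VSS/d.

P_X ≈ 880 kg VSS/d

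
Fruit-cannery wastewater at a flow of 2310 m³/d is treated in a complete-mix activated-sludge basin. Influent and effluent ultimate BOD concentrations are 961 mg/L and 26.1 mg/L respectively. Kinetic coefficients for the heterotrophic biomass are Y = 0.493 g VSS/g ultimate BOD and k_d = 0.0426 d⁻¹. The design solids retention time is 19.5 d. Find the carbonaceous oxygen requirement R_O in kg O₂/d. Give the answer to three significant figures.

R_O ≈ 1330 kg O₂/d

Y_obs = Y / (1 + k_d θ_c) = 0.493 / (1 + 0.0426 × 19.5) = 0.493 / 1.831 = 0.2693.
Mass of ultimate BOD removed per day: Q(S₀ − S) = 2310 × 934.9 g/m³ = 2160 kg/d.
P_X = Y_obs·Q·(S₀ − S) = 0.2693 × 2160 = 581.6 kg VSS/d.
R_O = Q·ΔS − 1.42 P_X = 2160 − 825.8 = 1334 kg O₂/d.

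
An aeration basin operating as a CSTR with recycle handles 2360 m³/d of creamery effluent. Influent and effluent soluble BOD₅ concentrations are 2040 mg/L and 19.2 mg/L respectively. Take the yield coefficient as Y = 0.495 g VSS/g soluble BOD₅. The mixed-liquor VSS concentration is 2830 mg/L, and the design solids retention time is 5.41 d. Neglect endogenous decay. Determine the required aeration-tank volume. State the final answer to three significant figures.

V ≈ 4510 m³

V·X = Y·Q·ΔS·θ_c gives V = 0.495 × 2360 × (2040 − 19.2) × 5.41 / 2830 = 4513 m³.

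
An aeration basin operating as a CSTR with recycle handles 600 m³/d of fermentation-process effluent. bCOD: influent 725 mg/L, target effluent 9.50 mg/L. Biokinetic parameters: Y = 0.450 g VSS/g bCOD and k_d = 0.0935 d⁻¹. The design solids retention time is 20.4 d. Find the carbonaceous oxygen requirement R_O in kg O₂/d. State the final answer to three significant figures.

Observed yield with endogenous decay: Y_obs = Y / (1 + k_d·θ_c) = 0.450 / (1 + 0.0935 × 20.4) = 0.450 / 2.907 = 0.1548 g VSS/g bCOD.
Q·(S₀ − S) = 600 × (725 − 9.50) × 10⁻³ = 429.3 kg/d removed.
Biomass synthesised: P_X = Y_obs × 429.3 = 66.45 kg VSS/d.
R_O = Q·ΔS − 1.42 P_X = 429.3 − 94.35 = 334.9 kg O₂/d.

R_O ≈ 335 kg O₂/d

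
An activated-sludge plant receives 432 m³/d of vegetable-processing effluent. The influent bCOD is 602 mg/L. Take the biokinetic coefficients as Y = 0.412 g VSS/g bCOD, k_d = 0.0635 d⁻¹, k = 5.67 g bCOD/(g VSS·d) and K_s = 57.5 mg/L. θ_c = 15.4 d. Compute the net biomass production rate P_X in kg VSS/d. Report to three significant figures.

P_X ≈ 53.9 kg VSS/d

From the Monod/SRT balance for a CMAS, S = K_s·(1+k_d θ_c)/[θ_c·(Y k − k_d) − 1] = 57.5 × (1 + 0.0635 × 15.4) / [15.4 × (0.412 × 5.67 − 0.0635) − 1] = 113.7 / 34.00 = 3.345 mg/L.
Correct the yield for decay: Y_obs = Y/(1 + k_d θ_c) = 0.412 / (1 + 0.0635 × 15.4) = 0.412 / 1.978 = 0.2083.
Substrate removed = Q·(S₀ − S) = 432 m³/d × (602 − 3.35) g/m³ = 2.59×10^5 g/d = 258.6 kg/d.
P_X = Y_obs · Q(S₀ − S) = 0.2083 × 258.6 = 53.87 kg VSS/d.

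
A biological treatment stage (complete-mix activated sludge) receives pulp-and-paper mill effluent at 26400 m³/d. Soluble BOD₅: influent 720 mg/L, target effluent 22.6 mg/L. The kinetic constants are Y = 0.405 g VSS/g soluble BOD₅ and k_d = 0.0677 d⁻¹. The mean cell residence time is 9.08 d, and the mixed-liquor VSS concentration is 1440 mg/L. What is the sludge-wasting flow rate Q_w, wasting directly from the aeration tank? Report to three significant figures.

Q_w ≈ 3210 m³/d

Steady-state biomass mass balance: V·X·(1 + k_d·θ_c) = Y·Q·(S₀ − S)·θ_c, so V = 0.405 × 26400 × (720 − 22.6) × 9.08 / [1440 × (1 + 0.0677 × 9.08)] = 6.77×10^7 / 2325 = 29118 m³.
With mixed-liquor wasting, θ_c = V/Q_w, so Q_w = V/θ_c = 29118/9.08 = 3207 m³/d.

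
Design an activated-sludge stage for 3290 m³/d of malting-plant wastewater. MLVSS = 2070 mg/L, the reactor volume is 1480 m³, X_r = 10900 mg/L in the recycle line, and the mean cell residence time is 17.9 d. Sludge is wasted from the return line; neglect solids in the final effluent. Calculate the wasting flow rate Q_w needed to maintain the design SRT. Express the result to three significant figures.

Q_w ≈ 15.7 m³/d

θ_c = V·X/(Q_w·X_r) when wasting from the recycle, so Q_w = V·X/(θ_c·X_r) = 1480 × 2070 / (17.9 × 10900) = 15.70 m³/d.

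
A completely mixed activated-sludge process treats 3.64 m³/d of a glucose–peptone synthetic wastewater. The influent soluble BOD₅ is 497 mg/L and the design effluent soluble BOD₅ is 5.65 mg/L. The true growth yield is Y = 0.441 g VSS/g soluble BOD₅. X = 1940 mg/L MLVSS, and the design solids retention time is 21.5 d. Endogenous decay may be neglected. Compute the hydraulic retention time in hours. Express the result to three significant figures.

τ ≈ 57.6 h

Biomass mass balance (decay neglected): V·X = Y·Q·(S₀ − S)·θ_c, so V = 0.441 × 3.64 × (497 − 5.65) × 21.5 / 1940 = 8.741 m³.
Hydraulic retention time τ = V/Q = 8.741 / 3.64 = 2.401 d = 57.63 h.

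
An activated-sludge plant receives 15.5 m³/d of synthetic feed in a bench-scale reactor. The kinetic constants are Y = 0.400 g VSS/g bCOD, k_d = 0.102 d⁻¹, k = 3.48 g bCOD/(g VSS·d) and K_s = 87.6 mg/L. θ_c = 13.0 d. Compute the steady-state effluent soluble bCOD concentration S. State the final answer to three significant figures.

For a completely mixed reactor with recycle the Lawrence–McCarty relation gives S = K_s·(1 + k_d·θ_c) / [θ_c·(Y·k − k_d) − 1] = 87.6 × (1 + 0.102 × 13.0) / [13.0 × (0.400 × 3.48 − 0.102) − 1] = 203.8 / 15.77 = 12.92 mg/L.

S ≈ 12.9 mg/L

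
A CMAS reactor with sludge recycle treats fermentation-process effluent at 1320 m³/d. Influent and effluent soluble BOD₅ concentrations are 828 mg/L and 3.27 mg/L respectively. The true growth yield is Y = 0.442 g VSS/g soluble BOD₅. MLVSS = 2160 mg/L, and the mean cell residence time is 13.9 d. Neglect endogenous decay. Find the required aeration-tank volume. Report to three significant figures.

V ≈ 3100 m³

With k_d = 0 the design equation reduces to V = Y Q (S₀−S) θ_c / X = 0.442 × 1320 × (828 − 3.27) × 13.9 / 2160 = 3096 m³.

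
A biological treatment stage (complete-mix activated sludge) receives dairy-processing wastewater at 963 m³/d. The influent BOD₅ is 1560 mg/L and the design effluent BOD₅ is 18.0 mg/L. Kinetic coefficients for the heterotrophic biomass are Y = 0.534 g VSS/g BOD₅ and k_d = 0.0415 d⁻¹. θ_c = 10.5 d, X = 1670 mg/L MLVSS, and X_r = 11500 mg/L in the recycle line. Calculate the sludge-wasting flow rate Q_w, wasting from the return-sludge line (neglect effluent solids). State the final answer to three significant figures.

Rearranging the biomass balance for a CMAS with decay, V = Y·Q·ΔS·θ_c / [X·(1+k_d θ_c)] = 0.534 × 963 × (1560 − 18.0) × 10.5 / [1670 × (1 + 0.0415 × 10.5)] = 8.33×10^6 / 2398 = 3473 m³.
θ_c = V·X/(Q_w·X_r) when wasting from the recycle, so Q_w = V·X/(θ_c·X_r) = 3473 × 1670 / (10.5 × 11500) = 48.03 m³/d.

Q_w ≈ 48.0 m³/d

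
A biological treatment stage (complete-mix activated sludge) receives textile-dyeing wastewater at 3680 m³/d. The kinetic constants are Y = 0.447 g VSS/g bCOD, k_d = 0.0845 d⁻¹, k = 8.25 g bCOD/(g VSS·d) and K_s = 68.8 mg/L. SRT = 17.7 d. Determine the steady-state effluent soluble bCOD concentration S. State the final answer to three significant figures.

S ≈ 2.74 mg/L

From the Monod/SRT balance for a CMAS, S = K_s·(1+k_d θ_c)/[θ_c·(Y k − k_d) − 1] = 68.8 × (1 + 0.0845 × 17.7) / [17.7 × (0.447 × 8.25 − 0.0845) − 1] = 171.7 / 62.78 = 2.735 mg/L.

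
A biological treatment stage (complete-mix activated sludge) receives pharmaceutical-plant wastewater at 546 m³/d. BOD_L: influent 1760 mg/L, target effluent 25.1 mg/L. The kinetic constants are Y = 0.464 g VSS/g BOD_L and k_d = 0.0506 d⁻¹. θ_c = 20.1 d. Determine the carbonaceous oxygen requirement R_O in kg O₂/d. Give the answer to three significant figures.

R_O ≈ 638 kg O₂/d

The observed yield is Y_obs = Y/(1 + k_d·θ_c) = 0.464 / (1 + 0.0506 × 20.1) = 0.464 / 2.017 = 0.2300 g VSS per g BOD_L removed.
ΔS = 1760 − 25.1 = 1735 mg/L, so the substrate removal rate is 546 × 1735/1000 = 947.3 kg BOD_L/d.
Net sludge production P_X = 0.2300 × 947.3 = 217.9 kg VSS/d.
Carbonaceous O₂ demand = substrate oxidised − cell-mass equivalent = 947.3 − 1.42 × 217.9 = 637.8 kg O₂/d.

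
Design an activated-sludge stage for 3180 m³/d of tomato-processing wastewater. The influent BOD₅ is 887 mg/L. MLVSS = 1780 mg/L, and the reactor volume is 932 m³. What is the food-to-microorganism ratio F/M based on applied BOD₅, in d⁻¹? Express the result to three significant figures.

F/M = applied load / biomass = Q·S₀/(V·X) = 3180 × 887 / (932.0 × 1780) = 1.700 d⁻¹.

F/M ≈ 1.70 d⁻¹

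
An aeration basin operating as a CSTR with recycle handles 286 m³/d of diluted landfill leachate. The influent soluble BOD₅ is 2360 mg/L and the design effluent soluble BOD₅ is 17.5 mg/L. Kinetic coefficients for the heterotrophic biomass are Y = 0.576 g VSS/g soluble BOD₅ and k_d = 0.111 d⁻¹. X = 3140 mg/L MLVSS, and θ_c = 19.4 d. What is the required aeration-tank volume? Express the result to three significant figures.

V ≈ 756 m³

Rearranging the biomass balance for a CMAS with decay, V = Y·Q·ΔS·θ_c / [X·(1+k_d θ_c)] = 0.576 × 286 × (2360 − 17.5) × 19.4 / [3140 × (1 + 0.111 × 19.4)] = 7.49×10^6 / 9902 = 756.1 m³.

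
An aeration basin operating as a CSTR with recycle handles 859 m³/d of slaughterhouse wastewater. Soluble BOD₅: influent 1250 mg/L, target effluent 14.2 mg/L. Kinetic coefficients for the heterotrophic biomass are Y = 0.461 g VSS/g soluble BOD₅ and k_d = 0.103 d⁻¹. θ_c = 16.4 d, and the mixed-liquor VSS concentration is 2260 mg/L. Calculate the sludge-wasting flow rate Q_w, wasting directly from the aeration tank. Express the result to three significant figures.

Q_w ≈ 80.5 m³/d

From the SRT design equation V = Y Q (S₀−S) θ_c / [X (1 + k_d θ_c)] = 0.461 × 859 × (1250 − 14.2) × 16.4 / [2260 × (1 + 0.103 × 16.4)] = 8.03×10^6 / 6078 = 1321 m³.
Wasting from the aeration tank: Q_w = V / θ_c = 1321 / 16.4 = 80.52 m³/d.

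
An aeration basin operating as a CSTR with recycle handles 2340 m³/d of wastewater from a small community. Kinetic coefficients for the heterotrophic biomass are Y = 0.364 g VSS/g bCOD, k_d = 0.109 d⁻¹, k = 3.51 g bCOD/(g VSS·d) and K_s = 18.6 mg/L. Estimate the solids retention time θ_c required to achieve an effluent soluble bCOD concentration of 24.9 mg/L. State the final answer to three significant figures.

θ_c ≈ 1.61 d

Specific growth rate at S = 24.9 mg/L: μ = YkS/(K_s+S) = 0.364·3.51·24.9/(18.6+24.9) = 0.7313 d⁻¹.
θ_c = 1/(μ − k_d) = 1/(0.7313 − 0.109) = 1/0.6223 = 1.607 d.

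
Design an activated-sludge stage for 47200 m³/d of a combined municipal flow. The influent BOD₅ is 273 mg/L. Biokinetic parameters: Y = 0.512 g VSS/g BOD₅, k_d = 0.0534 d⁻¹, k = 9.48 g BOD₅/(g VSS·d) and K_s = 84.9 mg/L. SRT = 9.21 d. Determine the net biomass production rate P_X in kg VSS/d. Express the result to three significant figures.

Effluent substrate depends only on kinetics and SRT: S = K_s(1 + k_d θ_c) / [θ_c(Yk − k_d) − 1] = 84.9 × (1 + 0.0534 × 9.21) / [9.21 × (0.512 × 9.48 − 0.0534) − 1] = 126.7 / 43.21 = 2.931 mg/L.
The observed yield is Y_obs = Y/(1 + k_d·θ_c) = 0.512 / (1 + 0.0534 × 9.21) = 0.512 / 1.492 = 0.3432 g VSS per g BOD₅ removed.
Substrate removed = Q·(S₀ − S) = 47200 m³/d × (273 − 2.93) g/m³ = 1.27×10^7 g/d = 12747 kg/d.
Biomass produced: P_X = Y_obs·Q·ΔS = 0.3432 × 12747 ≈ 4375 kg VSS/d.

P_X ≈ 4370 kg VSS/d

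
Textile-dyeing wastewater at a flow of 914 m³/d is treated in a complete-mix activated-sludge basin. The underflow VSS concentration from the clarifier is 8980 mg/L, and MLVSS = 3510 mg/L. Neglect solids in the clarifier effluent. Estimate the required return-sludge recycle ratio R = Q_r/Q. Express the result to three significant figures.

R ≈ 0.642

Mass balance around the secondary clarifier (neglecting effluent solids): R = X / (X_r − X) = 3510 / (8980 − 3510) = 0.6417.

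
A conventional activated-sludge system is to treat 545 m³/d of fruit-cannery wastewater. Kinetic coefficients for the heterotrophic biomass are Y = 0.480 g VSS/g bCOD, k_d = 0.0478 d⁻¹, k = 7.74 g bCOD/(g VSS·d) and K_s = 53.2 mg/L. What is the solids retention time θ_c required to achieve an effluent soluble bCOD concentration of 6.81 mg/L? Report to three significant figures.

θ_c ≈ 2.68 d

At the target effluent, Y k S/(K_s+S) = 0.480×7.74×6.81/60.01 = 0.4216 d⁻¹.
1/θ_c = 0.4216 − 0.0478 = 0.3738 d⁻¹, so θ_c = 2.675 d.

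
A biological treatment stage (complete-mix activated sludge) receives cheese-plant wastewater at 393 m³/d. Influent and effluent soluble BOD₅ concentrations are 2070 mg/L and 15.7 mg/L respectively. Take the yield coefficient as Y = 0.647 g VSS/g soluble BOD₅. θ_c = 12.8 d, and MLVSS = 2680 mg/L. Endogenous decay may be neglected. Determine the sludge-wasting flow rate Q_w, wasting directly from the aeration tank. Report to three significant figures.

Q_w ≈ 195 m³/d

V·X = Y·Q·ΔS·θ_c gives V = 0.647 × 393 × (2070 − 15.7) × 12.8 / 2680 = 2495 m³.
Wasting from the aeration tank: Q_w = V / θ_c = 2495 / 12.8 = 194.9 m³/d.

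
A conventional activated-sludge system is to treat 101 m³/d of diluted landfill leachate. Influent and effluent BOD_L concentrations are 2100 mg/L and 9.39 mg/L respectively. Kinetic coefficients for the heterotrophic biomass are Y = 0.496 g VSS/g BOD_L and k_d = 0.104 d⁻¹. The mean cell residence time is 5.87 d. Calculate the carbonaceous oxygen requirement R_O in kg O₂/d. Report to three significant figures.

R_O ≈ 119 kg O₂/d

Y_obs = Y / (1 + k_d θ_c) = 0.496 / (1 + 0.104 × 5.87) = 0.496 / 1.610 = 0.3080.
Q·(S₀ − S) = 101 × (2100 − 9.39) × 10⁻³ = 211.2 kg/d removed.
Biomass synthesised: P_X = Y_obs × 211.2 = 65.03 kg VSS/d.
Carbonaceous O₂ demand = substrate oxidised − cell-mass equivalent = 211.2 − 1.42 × 65.03 = 118.8 kg O₂/d.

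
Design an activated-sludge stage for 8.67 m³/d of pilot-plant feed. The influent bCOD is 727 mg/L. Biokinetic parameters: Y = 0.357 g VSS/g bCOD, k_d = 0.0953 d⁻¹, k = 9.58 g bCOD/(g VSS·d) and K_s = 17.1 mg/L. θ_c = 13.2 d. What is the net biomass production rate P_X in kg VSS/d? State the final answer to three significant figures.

P_X ≈ 0.995 kg VSS/d

From the Monod/SRT balance for a CMAS, S = K_s·(1+k_d θ_c)/[θ_c·(Y k − k_d) − 1] = 17.1 × (1 + 0.0953 × 13.2) / [13.2 × (0.357 × 9.58 − 0.0953) − 1] = 38.61 / 42.89 = 0.9003 mg/L.
Correct the yield for decay: Y_obs = Y/(1 + k_d θ_c) = 0.357 / (1 + 0.0953 × 13.2) = 0.357 / 2.258 = 0.1581.
Q·(S₀ − S) = 8.67 × (727 − 0.900) × 10⁻³ = 6.295 kg/d removed.
Net biomass production P_X = Y_obs × Q·(S₀ − S) = 0.1581 × 6.295 = 0.9953 kg VSS/d.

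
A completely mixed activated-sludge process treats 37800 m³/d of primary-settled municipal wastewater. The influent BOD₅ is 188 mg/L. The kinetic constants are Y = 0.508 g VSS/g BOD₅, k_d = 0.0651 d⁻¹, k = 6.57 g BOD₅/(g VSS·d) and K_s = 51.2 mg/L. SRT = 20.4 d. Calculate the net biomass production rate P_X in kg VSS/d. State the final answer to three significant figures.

P_X ≈ 1540 kg VSS/d

For a completely mixed reactor with recycle the Lawrence–McCarty relation gives S = K_s·(1 + k_d·θ_c) / [θ_c·(Y·k − k_d) − 1] = 51.2 × (1 + 0.0651 × 20.4) / [20.4 × (0.508 × 6.57 − 0.0651) − 1] = 119.2 / 65.76 = 1.813 mg/L.
Y_obs = Y / (1 + k_d θ_c) = 0.508 / (1 + 0.0651 × 20.4) = 0.508 / 2.328 = 0.2182.
Substrate removed = Q·(S₀ − S) = 37800 m³/d × (188 − 1.81) g/m³ = 7.04×10^6 g/d = 7038 kg/d.
P_X = Y_obs · Q(S₀ − S) = 0.2182 × 7038 = 1536 kg VSS/d.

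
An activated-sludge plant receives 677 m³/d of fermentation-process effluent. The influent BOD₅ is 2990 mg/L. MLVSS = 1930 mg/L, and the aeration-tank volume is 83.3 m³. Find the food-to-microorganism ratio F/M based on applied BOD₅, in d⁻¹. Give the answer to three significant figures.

F/M = Q·S₀ / (V·X) = 677 × 2990 / (83.30 × 1930) = 12.59 g BOD₅·(g VSS·d)⁻¹.

F/M ≈ 12.6 d⁻¹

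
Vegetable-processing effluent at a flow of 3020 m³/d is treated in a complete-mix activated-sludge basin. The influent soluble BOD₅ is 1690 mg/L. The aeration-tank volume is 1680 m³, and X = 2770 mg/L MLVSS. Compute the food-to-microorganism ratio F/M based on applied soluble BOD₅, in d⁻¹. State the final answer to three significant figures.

F/M = Q·S₀ / (V·X) = 3020 × 1690 / (1680 × 2770) = 1.097 g soluble BOD₅·(g VSS·d)⁻¹.

F/M ≈ 1.10 d⁻¹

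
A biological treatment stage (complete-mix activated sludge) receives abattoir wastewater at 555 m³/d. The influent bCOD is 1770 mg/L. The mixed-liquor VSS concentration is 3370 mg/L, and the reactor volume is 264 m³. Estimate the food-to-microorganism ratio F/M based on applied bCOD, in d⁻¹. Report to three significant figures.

Food-to-microorganism ratio F/M = Q S₀ / (V X) = 555 × 1770 / (264.0 × 3370) = 1.104 d⁻¹.

F/M ≈ 1.10 d⁻¹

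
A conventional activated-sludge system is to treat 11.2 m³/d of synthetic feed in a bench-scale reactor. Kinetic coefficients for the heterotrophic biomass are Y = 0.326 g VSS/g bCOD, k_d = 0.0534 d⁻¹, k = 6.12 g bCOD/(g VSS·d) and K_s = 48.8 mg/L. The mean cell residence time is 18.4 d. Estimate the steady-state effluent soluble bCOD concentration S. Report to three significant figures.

From the Monod/SRT balance for a CMAS, S = K_s·(1+k_d θ_c)/[θ_c·(Y k − k_d) − 1] = 48.8 × (1 + 0.0534 × 18.4) / [18.4 × (0.326 × 6.12 − 0.0534) − 1] = 96.75 / 34.73 = 2.786 mg/L.

S ≈ 2.79 mg/L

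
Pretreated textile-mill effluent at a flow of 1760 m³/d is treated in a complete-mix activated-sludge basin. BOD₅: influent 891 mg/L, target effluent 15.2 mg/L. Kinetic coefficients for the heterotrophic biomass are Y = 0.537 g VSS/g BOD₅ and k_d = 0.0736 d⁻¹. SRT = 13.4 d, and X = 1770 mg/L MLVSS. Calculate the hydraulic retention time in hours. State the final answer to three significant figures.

From the SRT design equation V = Y Q (S₀−S) θ_c / [X (1 + k_d θ_c)] = 0.537 × 1760 × (891 − 15.2) × 13.4 / [1770 × (1 + 0.0736 × 13.4)] = 1.11×10^7 / 3516 = 3155 m³.
Hydraulic retention time τ = V/Q = 3155 / 1760 = 1.793 d = 43.02 h.

τ ≈ 43.0 h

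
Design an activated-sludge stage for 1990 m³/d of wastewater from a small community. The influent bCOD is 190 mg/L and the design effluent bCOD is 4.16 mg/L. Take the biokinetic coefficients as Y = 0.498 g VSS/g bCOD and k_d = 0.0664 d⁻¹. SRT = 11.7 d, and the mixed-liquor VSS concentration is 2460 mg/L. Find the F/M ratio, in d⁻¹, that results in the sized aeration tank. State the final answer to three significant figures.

F/M ≈ 0.312 d⁻¹

Steady-state biomass mass balance: V·X·(1 + k_d·θ_c) = Y·Q·(S₀ − S)·θ_c, so V = 0.498 × 1990 × (190 − 4.16) × 11.7 / [2460 × (1 + 0.0664 × 11.7)] = 2.15×10^6 / 4371 = 493.0 m³.
F/M = applied load / biomass = Q·S₀/(V·X) = 1990 × 190 / (493.0 × 2460) = 0.3118 d⁻¹.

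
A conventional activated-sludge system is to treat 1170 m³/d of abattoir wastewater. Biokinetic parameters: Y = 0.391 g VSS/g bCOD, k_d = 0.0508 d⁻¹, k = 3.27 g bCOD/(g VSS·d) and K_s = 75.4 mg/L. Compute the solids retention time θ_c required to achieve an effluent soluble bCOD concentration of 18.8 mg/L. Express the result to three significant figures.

θ_c ≈ 4.89 d

Specific growth rate at S = 18.8 mg/L: μ = YkS/(K_s+S) = 0.391·3.27·18.8/(75.4+18.8) = 0.2552 d⁻¹.
Then 1/θ_c = μ − k_d = 0.2552 − 0.0508 = 0.2044 d⁻¹, giving θ_c = 4.893 d.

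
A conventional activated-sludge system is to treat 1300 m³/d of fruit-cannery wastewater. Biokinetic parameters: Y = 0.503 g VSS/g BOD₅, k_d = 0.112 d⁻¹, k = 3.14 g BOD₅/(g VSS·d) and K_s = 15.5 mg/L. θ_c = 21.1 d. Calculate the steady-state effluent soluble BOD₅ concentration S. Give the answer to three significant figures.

S ≈ 1.74 mg/L

From the Monod/SRT balance for a CMAS, S = K_s·(1+k_d θ_c)/[θ_c·(Y k − k_d) − 1] = 15.5 × (1 + 0.112 × 21.1) / [21.1 × (0.503 × 3.14 − 0.112) − 1] = 52.13 / 29.96 = 1.740 mg/L.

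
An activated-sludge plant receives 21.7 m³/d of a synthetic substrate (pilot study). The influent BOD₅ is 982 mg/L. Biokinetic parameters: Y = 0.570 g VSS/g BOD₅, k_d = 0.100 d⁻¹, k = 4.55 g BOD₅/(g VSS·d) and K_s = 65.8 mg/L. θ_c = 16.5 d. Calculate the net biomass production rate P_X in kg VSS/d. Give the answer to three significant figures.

For a completely mixed reactor with recycle the Lawrence–McCarty relation gives S = K_s·(1 + k_d·θ_c) / [θ_c·(Y·k − k_d) − 1] = 65.8 × (1 + 0.100 × 16.5) / [16.5 × (0.570 × 4.55 − 0.100) − 1] = 174.4 / 40.14 = 4.344 mg/L.
Y_obs = Y / (1 + k_d θ_c) = 0.570 / (1 + 0.100 × 16.5) = 0.570 / 2.650 = 0.2151.
Q·(S₀ − S) = 21.7 × (982 − 4.34) × 10⁻³ = 21.22 kg/d removed.
Biomass produced: P_X = Y_obs·Q·ΔS = 0.2151 × 21.22 ≈ 4.563 kg VSS/d.

P_X ≈ 4.56 kg VSS/d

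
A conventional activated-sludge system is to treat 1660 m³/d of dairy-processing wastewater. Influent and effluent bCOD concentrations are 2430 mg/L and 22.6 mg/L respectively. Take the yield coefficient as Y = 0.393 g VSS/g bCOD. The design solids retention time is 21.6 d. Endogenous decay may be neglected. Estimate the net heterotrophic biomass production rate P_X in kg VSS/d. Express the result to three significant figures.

P_X ≈ 1570 kg VSS/d

No decay correction is needed, so Y_obs = Y = 0.393.
Q·(S₀ − S) = 1660 × (2430 − 22.6) × 10⁻³ = 3996 kg/d removed.
Biomass produced: P_X = Y_obs·Q·ΔS = 0.3930 × 3996 ≈ 1571 kg VSS/d.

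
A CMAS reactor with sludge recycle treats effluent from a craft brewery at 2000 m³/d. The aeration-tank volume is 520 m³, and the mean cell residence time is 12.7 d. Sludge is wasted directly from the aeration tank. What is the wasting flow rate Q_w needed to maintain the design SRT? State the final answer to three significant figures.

Wasting from the aeration tank: Q_w = V / θ_c = 520.0 / 12.7 = 40.94 m³/d.

Q_w ≈ 40.9 m³/d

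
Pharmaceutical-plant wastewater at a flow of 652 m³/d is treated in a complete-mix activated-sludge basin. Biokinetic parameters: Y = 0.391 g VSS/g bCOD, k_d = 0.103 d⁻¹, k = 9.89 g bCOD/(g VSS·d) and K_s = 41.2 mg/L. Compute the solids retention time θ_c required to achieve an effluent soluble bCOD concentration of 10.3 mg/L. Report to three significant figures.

From 1/θ_c = Y·k·S/(K_s + S) − k_d: Y·k·S/(K_s+S) = 0.391 × 9.89 × 10.3 / (41.2 + 10.3) = 0.7734 d⁻¹.
Then 1/θ_c = μ − k_d = 0.7734 − 0.103 = 0.6704 d⁻¹, giving θ_c = 1.492 d.

θ_c ≈ 1.49 d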